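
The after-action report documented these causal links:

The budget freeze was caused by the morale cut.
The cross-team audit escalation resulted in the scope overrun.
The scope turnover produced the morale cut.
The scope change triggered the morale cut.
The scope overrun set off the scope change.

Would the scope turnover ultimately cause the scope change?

The scope turnover leads to the morale cut, the budget freeze; the scope change is not among them.

No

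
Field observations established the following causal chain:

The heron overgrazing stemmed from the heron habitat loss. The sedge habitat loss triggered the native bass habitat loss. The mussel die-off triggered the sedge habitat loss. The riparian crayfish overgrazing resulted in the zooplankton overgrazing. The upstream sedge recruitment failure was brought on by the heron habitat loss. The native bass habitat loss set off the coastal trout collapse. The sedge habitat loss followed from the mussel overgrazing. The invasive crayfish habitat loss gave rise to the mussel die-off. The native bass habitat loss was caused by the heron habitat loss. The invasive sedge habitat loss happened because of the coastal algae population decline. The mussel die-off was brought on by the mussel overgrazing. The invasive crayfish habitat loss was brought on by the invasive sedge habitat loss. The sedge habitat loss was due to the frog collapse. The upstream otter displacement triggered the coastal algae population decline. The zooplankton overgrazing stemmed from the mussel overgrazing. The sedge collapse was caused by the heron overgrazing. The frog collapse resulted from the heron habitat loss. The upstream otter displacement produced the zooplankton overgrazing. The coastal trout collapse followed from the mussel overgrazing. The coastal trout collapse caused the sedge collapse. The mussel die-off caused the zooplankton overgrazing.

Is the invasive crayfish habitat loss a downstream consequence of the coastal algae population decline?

There is a causal chain: the coastal algae population decline → the invasive sedge habitat loss → the invasive crayfish habitat loss.

Yes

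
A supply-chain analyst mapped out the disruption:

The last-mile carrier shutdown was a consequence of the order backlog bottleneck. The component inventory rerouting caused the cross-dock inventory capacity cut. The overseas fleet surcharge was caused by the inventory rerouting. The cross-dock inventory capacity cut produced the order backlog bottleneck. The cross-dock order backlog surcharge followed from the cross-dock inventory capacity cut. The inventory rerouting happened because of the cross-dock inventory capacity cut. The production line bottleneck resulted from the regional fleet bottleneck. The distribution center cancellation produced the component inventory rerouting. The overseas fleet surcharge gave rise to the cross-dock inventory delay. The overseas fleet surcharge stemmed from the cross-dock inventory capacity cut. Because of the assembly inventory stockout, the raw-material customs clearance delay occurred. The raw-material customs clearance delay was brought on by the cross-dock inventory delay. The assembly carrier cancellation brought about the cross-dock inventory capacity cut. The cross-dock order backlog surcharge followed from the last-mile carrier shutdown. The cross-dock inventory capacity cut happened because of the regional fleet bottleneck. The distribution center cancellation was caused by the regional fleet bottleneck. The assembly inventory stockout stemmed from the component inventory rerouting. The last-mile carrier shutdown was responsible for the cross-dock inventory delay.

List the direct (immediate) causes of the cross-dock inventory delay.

the last-mile carrier shutdown, the overseas fleet surcharge

Upstream contributors include the regional fleet bottleneck, the distribution center cancellation, the component inventory rerouting, the assembly carrier cancellation, the cross-dock inventory capacity cut, the order backlog bottleneck, the inventory rerouting, but only the last-mile carrier shutdown, the overseas fleet surcharge feed directly into the cross-dock inventory delay.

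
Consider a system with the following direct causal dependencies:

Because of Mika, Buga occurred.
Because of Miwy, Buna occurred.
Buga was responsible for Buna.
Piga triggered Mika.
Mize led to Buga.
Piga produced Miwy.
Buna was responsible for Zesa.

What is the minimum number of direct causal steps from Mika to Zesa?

Shortest chain: Mika → Buga → Buna → Zesa.

3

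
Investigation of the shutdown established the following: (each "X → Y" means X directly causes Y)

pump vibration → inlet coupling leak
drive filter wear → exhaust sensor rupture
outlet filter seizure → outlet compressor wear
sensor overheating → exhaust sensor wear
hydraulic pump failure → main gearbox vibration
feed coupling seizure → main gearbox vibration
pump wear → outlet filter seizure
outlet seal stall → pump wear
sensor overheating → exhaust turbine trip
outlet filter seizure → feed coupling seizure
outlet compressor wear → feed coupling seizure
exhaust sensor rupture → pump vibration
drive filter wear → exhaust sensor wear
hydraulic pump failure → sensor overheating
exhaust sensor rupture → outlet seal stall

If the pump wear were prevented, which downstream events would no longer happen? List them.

Downstream of the pump wear: the outlet filter seizure, the outlet compressor wear, the feed coupling seizure, the main gearbox vibration.
Of those, still caused via another path: the main gearbox vibration.
The remainder have no surviving cause.

the feed coupling seizure, the outlet compressor wear, the outlet filter seizure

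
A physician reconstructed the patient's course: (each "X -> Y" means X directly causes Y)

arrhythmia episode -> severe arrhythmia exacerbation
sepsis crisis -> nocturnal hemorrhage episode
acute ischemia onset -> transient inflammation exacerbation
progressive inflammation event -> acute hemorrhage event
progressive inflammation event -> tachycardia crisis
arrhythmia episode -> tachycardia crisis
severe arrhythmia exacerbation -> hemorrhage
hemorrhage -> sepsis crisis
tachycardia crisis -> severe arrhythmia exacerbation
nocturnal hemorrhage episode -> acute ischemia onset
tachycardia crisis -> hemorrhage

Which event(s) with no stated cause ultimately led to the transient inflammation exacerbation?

the arrhythmia episode, the progressive inflammation event

Tracing upstream from the transient inflammation exacerbation: the transient inflammation exacerbation ← the acute ischemia onset ← the nocturnal hemorrhage episode ← the sepsis crisis ← the hemorrhage ← the tachycardia crisis ← the progressive inflammation event.
A separate upstream branch: the transient inflammation exacerbation ← the acute ischemia onset ← the nocturnal hemorrhage episode ← the sepsis crisis ← the hemorrhage ← the tachycardia crisis ← the arrhythmia episode.
Each of those chain origins has no stated cause.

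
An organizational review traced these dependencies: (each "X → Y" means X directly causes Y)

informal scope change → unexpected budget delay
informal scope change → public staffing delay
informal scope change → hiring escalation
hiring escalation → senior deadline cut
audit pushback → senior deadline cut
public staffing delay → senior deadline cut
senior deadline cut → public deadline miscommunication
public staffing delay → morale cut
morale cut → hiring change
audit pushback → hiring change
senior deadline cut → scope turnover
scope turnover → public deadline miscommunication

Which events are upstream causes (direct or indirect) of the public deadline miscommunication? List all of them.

the audit pushback, the hiring escalation, the informal scope change, the public staffing delay, the scope turnover, the senior deadline cut

Immediate causes of the public deadline miscommunication: the senior deadline cut, the scope turnover.
Further upstream: the informal scope change, the public staffing delay, the hiring escalation, the audit pushback.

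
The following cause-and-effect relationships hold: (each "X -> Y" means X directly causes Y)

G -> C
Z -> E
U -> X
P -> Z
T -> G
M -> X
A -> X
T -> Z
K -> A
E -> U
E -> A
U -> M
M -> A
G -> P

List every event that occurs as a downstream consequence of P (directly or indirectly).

A, E, M, U, X, Z

Direct effects: Z.
2 steps out: E.
3 steps out: U, A.
4 steps out: M, X.
Not reachable from it: T, G, C, K.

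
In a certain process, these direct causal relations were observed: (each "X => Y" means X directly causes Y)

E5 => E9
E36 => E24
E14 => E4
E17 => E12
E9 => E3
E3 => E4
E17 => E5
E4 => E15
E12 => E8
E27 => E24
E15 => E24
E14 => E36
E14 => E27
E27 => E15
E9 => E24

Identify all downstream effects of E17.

E12, E15, E24, E3, E4, E5, E8, E9

Direct effects: E12, E5.
2 steps out: E8, E9.
3 steps out: E3, E24.
4 steps out: E4.
5 steps out: E15.
Not reachable from it: E14, E27, E36.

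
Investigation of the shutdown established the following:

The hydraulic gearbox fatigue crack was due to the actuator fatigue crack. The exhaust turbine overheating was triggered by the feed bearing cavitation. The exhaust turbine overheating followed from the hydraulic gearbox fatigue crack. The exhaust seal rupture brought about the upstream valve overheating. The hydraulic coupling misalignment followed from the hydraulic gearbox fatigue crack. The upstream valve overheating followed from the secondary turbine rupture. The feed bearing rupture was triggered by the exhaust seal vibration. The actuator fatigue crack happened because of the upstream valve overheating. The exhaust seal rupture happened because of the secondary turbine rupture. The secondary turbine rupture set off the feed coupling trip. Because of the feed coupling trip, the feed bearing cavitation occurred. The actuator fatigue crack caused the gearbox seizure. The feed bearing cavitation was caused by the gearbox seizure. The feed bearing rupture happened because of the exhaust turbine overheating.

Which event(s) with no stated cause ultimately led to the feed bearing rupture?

the exhaust seal vibration, the secondary turbine rupture

Tracing upstream from the feed bearing rupture: the feed bearing rupture ← the exhaust turbine overheating ← the feed bearing cavitation ← the feed coupling trip ← the secondary turbine rupture.
A separate upstream branch: the feed bearing rupture ← the exhaust seal vibration.
Each of those chain origins has no stated cause.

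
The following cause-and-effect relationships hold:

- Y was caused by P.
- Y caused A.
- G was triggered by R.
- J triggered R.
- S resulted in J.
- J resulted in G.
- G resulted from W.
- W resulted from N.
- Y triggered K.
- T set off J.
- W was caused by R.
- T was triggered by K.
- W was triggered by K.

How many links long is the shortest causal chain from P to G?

Shortest chain: P → Y → K → W → G.

4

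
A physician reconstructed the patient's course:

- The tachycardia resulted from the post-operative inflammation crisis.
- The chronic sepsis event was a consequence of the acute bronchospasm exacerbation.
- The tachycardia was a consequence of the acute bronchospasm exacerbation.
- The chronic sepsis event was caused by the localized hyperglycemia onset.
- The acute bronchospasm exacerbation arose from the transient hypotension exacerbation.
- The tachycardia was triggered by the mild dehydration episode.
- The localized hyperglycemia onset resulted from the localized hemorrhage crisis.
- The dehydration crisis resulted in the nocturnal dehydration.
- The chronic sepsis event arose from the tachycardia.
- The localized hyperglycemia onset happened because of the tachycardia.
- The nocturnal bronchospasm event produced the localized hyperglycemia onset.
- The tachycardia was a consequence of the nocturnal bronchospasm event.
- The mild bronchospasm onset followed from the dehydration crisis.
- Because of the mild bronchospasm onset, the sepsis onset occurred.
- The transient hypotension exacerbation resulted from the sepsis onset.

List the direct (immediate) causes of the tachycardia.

the acute bronchospasm exacerbation, the mild dehydration episode, the nocturnal bronchospasm event, the post-operative inflammation crisis

Upstream contributors include the dehydration crisis, the mild bronchospasm onset, the sepsis onset, the transient hypotension exacerbation, but only the acute bronchospasm exacerbation, the mild dehydration episode, the nocturnal bronchospasm event, the post-operative inflammation crisis feed directly into the tachycardia.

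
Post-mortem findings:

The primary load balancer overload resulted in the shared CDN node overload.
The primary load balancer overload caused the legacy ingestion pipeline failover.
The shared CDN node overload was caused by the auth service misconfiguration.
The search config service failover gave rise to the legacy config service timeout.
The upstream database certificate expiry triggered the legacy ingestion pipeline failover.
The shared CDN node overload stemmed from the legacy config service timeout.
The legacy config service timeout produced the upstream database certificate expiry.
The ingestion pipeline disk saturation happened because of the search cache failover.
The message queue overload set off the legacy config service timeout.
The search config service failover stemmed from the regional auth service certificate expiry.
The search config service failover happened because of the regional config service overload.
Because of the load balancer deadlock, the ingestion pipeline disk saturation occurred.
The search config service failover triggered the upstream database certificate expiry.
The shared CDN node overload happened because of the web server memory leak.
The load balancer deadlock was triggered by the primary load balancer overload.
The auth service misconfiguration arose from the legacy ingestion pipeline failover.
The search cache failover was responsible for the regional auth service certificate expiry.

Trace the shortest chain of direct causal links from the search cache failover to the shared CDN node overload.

the search cache failover → the regional auth service certificate expiry → the search config service failover → the legacy config service timeout → the shared CDN node overload

the search cache failover → the regional auth service certificate expiry
the regional auth service certificate expiry → the search config service failover
the search config service failover → the legacy config service timeout
the legacy config service timeout → the shared CDN node overload
Length: 4 steps.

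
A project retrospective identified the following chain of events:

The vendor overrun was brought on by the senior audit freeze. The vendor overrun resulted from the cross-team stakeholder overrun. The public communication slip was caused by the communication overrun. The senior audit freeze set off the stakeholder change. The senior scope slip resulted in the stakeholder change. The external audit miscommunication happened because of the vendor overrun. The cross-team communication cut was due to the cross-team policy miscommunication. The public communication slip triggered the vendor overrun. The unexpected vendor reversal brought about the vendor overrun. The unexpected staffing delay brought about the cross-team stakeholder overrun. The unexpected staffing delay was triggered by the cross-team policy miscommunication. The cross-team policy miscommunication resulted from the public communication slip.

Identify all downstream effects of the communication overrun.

Direct effects: the public communication slip.
2 steps out: the cross-team policy miscommunication, the vendor overrun.
3 steps out: the unexpected staffing delay, the cross-team communication cut, the external audit miscommunication.
4 steps out: the cross-team stakeholder overrun.
Not reachable from it: the unexpected vendor reversal, the senior audit freeze, the senior scope slip, the stakeholder change.

the cross-team communication cut, the cross-team policy miscommunication, the cross-team stakeholder overrun, the external audit miscommunication, the public communication slip, the unexpected staffing delay, the vendor overrun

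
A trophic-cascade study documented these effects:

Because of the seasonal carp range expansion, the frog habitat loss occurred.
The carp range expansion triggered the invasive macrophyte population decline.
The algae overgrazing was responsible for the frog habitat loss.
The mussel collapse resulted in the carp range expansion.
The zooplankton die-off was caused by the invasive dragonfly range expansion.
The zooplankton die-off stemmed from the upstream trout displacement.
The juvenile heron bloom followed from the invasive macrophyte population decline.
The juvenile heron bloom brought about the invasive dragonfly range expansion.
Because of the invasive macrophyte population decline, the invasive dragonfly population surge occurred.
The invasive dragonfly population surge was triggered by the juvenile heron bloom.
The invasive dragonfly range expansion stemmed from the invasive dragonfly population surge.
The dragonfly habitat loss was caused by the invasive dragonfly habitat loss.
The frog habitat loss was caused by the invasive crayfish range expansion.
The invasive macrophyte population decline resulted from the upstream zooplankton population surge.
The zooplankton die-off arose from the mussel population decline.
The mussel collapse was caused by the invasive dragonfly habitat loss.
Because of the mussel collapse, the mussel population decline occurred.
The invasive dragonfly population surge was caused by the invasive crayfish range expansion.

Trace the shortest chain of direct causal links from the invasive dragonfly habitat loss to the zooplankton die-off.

the invasive dragonfly habitat loss → the mussel collapse
the mussel collapse → the mussel population decline
the mussel population decline → the zooplankton die-off
Length: 3 steps.

the invasive dragonfly habitat loss → the mussel collapse → the mussel population decline → the zooplankton die-off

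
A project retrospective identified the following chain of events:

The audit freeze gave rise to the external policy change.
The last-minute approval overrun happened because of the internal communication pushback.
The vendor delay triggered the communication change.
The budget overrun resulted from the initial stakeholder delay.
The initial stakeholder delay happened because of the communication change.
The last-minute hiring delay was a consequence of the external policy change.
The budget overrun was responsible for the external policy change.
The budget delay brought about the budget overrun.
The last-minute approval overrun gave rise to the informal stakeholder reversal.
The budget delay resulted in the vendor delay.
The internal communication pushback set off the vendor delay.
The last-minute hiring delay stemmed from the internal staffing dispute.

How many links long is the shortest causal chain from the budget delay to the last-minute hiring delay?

3

Shortest chain: the budget delay → the budget overrun → the external policy change → the last-minute hiring delay.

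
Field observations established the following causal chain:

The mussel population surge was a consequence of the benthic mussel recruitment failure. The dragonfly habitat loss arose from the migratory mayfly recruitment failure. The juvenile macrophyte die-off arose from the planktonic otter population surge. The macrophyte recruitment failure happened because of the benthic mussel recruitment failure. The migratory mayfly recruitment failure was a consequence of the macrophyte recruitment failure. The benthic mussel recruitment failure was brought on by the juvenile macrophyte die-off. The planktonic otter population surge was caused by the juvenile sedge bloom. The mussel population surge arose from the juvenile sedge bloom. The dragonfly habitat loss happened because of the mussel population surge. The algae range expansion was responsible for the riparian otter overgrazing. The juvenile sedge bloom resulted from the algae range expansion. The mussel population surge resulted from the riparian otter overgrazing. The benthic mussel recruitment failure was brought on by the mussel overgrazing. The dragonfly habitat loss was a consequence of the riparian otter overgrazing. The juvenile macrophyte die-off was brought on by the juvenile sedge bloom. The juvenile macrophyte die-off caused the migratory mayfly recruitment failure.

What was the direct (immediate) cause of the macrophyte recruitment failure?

Upstream contributors include the algae range expansion, the juvenile sedge bloom, the planktonic otter population surge, the juvenile macrophyte die-off, the mussel overgrazing, but only the benthic mussel recruitment failure feeds directly into the macrophyte recruitment failure.

the benthic mussel recruitment failure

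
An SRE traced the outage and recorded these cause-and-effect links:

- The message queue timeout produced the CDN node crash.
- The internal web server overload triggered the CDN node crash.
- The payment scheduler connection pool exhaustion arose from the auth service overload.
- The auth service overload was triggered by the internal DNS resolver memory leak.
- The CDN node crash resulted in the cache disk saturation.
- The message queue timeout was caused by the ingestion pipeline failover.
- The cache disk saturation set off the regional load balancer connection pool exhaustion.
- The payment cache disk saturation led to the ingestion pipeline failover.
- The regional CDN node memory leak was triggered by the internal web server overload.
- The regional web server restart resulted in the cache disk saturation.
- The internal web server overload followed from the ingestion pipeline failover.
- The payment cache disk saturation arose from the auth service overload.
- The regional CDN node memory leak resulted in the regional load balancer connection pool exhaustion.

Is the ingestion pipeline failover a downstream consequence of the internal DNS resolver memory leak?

Yes

There is a causal chain: the internal DNS resolver memory leak → the auth service overload → the payment cache disk saturation → the ingestion pipeline failover.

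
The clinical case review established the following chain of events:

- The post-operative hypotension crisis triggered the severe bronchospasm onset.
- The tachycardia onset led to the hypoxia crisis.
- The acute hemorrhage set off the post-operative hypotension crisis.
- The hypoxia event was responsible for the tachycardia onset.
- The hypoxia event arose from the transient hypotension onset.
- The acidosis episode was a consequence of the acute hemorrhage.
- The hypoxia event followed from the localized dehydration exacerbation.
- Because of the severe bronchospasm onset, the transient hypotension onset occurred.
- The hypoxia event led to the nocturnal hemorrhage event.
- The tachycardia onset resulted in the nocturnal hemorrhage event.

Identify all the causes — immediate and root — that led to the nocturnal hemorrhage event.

the acute hemorrhage, the hypoxia event, the localized dehydration exacerbation, the post-operative hypotension crisis, the severe bronchospasm onset, the tachycardia onset, the transient hypotension onset

Immediate causes of the nocturnal hemorrhage event: the hypoxia event, the tachycardia onset.
Further upstream: the acute hemorrhage, the post-operative hypotension crisis, the severe bronchospasm onset, the transient hypotension onset, the localized dehydration exacerbation.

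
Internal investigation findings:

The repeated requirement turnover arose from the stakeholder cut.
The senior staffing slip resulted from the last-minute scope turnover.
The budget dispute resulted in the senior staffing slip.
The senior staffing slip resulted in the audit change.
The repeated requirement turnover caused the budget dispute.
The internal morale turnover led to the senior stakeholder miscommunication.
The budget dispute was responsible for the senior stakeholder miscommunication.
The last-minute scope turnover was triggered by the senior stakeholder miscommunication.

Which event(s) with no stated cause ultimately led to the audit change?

the internal morale turnover, the stakeholder cut

Tracing upstream from the audit change: the audit change ← the senior staffing slip ← the budget dispute ← the repeated requirement turnover ← the stakeholder cut.
A separate upstream branch: the audit change ← the senior staffing slip ← the last-minute scope turnover ← the senior stakeholder miscommunication ← the internal morale turnover.
Each of those chain origins has no stated cause.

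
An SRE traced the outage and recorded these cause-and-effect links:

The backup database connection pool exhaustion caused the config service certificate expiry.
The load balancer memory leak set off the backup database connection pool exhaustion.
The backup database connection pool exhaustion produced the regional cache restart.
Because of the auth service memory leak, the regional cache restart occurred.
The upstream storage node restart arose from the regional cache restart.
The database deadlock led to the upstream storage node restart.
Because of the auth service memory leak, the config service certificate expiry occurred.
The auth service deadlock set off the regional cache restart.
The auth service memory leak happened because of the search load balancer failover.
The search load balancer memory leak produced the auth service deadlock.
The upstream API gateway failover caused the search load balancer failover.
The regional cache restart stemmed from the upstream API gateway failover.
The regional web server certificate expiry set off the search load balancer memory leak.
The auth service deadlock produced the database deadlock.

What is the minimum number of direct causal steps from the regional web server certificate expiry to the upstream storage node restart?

4

Shortest chain: the regional web server certificate expiry → the search load balancer memory leak → the auth service deadlock → the regional cache restart → the upstream storage node restart.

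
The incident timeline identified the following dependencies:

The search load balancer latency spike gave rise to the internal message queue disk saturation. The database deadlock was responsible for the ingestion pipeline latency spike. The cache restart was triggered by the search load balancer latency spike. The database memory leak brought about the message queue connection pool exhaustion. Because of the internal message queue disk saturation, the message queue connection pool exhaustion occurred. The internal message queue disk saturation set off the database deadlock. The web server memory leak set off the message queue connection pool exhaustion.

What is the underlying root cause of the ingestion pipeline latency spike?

the search load balancer latency spike

Tracing upstream from the ingestion pipeline latency spike: the ingestion pipeline latency spike ← the database deadlock ← the internal message queue disk saturation ← the search load balancer latency spike.
The search load balancer latency spike has no stated cause, so it is the root.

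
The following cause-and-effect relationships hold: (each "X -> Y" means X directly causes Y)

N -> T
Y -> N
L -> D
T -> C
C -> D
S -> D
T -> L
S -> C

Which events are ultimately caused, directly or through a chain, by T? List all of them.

Direct effects: L, C.
2 steps out: D.
Not reachable from it: Y, N, S.

C, D, L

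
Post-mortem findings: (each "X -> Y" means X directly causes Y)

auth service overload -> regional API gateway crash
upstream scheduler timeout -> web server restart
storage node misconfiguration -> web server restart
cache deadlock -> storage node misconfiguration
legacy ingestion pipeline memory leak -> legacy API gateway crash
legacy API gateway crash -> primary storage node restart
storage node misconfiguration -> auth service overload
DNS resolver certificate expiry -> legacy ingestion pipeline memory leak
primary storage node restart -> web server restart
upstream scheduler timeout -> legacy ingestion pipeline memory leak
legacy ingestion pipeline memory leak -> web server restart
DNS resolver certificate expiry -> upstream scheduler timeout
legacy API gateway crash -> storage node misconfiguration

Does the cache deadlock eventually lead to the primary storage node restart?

No

The cache deadlock leads to the storage node misconfiguration, the auth service overload, the regional API gateway crash, the web server restart; the primary storage node restart is not among them.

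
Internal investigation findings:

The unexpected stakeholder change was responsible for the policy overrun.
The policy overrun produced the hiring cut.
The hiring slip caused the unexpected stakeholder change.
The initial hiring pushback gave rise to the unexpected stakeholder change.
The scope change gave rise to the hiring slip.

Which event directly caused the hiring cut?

Upstream contributors include the scope change, the hiring slip, the unexpected stakeholder change, the initial hiring pushback, but only the policy overrun feeds directly into the hiring cut.

the policy overrun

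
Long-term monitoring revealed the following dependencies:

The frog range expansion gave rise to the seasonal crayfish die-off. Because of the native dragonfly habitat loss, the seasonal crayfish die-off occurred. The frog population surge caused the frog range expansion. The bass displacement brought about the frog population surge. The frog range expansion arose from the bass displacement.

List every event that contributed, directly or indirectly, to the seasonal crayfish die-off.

the bass displacement, the frog population surge, the frog range expansion, the native dragonfly habitat loss

Immediate causes of the seasonal crayfish die-off: the native dragonfly habitat loss, the frog range expansion.
Further upstream: the bass displacement, the frog population surge.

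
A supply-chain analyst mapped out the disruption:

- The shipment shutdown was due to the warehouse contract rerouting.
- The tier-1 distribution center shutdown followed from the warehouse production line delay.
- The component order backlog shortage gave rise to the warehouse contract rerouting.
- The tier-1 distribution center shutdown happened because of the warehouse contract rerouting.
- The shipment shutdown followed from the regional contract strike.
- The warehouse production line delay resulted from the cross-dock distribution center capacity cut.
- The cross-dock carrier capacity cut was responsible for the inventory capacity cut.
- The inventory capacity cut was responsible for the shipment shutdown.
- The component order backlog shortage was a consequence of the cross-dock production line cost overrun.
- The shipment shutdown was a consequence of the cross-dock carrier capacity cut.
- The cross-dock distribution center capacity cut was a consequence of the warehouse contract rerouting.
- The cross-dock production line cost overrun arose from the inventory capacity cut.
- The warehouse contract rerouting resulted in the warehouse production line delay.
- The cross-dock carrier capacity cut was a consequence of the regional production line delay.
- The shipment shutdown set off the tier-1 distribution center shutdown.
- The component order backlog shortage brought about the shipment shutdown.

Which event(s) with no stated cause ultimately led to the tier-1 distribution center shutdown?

the regional contract strike, the regional production line delay

Tracing upstream from the tier-1 distribution center shutdown: the tier-1 distribution center shutdown ← the shipment shutdown ← the cross-dock carrier capacity cut ← the regional production line delay.
A separate upstream branch: the tier-1 distribution center shutdown ← the shipment shutdown ← the regional contract strike.
Each of those chain origins has no stated cause.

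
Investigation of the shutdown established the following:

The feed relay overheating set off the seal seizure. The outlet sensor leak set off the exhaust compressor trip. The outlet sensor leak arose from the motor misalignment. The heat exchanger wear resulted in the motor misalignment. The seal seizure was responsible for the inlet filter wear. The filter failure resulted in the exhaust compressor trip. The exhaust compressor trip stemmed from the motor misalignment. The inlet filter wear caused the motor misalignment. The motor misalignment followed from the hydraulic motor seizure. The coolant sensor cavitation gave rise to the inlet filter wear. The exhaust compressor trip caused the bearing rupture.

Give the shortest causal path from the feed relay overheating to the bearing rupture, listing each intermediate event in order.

the feed relay overheating → the seal seizure
the seal seizure → the inlet filter wear
the inlet filter wear → the motor misalignment
the motor misalignment → the exhaust compressor trip
the exhaust compressor trip → the bearing rupture
Length: 5 steps.

the feed relay overheating → the seal seizure → the inlet filter wear → the motor misalignment → the exhaust compressor trip → the bearing rupture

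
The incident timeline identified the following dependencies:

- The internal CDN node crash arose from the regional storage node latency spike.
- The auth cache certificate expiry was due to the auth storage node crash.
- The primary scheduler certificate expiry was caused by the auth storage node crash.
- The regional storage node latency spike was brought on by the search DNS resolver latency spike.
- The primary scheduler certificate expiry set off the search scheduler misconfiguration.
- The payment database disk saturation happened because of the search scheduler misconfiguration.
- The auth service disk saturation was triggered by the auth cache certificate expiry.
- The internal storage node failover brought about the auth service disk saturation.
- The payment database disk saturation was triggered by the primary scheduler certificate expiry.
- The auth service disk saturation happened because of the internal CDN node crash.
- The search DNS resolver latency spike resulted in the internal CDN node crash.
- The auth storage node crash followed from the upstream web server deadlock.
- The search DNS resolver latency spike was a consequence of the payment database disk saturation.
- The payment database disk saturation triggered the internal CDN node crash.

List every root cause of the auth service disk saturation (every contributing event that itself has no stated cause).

Tracing upstream from the auth service disk saturation: the auth service disk saturation ← the auth cache certificate expiry ← the auth storage node crash ← the upstream web server deadlock.
A separate upstream branch: the auth service disk saturation ← the internal storage node failover.
Each of those chain origins has no stated cause.

the internal storage node failover, the upstream web server deadlock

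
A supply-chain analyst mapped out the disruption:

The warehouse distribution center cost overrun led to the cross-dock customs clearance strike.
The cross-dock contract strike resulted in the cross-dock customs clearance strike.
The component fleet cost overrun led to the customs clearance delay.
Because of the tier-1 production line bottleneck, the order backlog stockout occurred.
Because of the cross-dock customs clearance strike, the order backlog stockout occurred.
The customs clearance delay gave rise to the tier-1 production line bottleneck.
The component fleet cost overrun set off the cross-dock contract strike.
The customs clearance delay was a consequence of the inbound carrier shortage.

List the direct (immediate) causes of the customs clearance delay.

the component fleet cost overrun, the inbound carrier shortage

the component fleet cost overrun, the inbound carrier shortage → the customs clearance delay with nothing further upstream stated.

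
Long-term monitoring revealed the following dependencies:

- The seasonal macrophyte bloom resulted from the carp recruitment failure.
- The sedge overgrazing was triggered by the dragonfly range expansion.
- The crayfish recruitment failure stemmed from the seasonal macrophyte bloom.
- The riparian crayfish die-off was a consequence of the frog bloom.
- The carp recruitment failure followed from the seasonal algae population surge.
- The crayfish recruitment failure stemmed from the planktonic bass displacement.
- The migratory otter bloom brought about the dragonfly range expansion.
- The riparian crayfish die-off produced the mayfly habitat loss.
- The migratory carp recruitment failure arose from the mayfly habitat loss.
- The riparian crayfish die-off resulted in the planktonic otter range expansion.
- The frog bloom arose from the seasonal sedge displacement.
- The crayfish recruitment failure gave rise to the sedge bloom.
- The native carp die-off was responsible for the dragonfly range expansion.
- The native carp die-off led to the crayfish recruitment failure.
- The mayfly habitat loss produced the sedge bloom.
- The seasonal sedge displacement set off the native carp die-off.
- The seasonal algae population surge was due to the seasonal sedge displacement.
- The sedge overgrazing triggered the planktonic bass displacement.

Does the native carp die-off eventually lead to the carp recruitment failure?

The native carp die-off leads to the dragonfly range expansion, the sedge overgrazing, the planktonic bass displacement, the crayfish recruitment failure, the sedge bloom; the carp recruitment failure is not among them.

No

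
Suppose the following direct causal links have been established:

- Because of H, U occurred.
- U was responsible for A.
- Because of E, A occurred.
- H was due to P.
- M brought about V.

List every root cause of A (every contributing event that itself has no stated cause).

Tracing upstream from A: A ← U ← H ← P.
A separate upstream branch: A ← E.
Each of those chain origins has no stated cause.

E, P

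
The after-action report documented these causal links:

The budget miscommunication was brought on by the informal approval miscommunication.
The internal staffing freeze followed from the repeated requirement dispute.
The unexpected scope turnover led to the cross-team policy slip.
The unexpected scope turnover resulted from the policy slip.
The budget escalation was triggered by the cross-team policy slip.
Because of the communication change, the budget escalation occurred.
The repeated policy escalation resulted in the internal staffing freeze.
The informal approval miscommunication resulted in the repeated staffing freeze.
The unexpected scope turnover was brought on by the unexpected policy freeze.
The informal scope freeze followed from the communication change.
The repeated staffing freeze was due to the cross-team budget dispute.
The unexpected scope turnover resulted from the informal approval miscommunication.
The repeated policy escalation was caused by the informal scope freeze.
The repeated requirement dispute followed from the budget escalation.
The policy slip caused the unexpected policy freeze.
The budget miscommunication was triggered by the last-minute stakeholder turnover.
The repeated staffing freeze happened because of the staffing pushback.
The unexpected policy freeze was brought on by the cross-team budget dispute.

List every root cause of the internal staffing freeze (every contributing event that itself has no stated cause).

the communication change, the cross-team budget dispute, the informal approval miscommunication, the policy slip

Tracing upstream from the internal staffing freeze: the internal staffing freeze ← the repeated requirement dispute ← the budget escalation ← the cross-team policy slip ← the unexpected scope turnover ← the policy slip.
A separate upstream branch: the internal staffing freeze ← the repeated requirement dispute ← the budget escalation ← the cross-team policy slip ← the unexpected scope turnover ← the unexpected policy freeze ← the cross-team budget dispute.
A separate upstream branch: the internal staffing freeze ← the repeated requirement dispute ← the budget escalation ← the cross-team policy slip ← the unexpected scope turnover ← the informal approval miscommunication.
A separate upstream branch: the internal staffing freeze ← the repeated requirement dispute ← the budget escalation ← the communication change.
Each of those chain origins has no stated cause.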